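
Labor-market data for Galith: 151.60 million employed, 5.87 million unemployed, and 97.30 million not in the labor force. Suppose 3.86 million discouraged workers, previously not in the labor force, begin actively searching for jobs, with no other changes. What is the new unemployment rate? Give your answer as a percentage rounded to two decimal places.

Initially, labor force = 151.60 + 5.87 = 157.47 million, so u = 5.87/157.47 = 3.73%.
After the change, unemployed and labor force both rise by 3.86 → E = 151.60, U = 9.73, labor force = 161.33 million.
New unemployment rate = 9.73 / 161.33 = 6.03%.

New unemployment rate ≈ 6.03%.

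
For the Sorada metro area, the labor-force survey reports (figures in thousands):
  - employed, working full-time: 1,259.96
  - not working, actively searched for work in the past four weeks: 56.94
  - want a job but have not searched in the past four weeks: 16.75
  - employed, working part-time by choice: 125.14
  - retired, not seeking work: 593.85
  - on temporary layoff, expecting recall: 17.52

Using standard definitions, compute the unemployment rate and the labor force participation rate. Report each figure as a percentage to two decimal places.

Employed = 1,259.96 + 125.14 = 1,385.10 thousand.
Unemployed = 56.94 + 17.52 = 74.46 thousand (jobless and actively searching, or on temporary layoff).
Labor force = 1,385.10 + 74.46 = 1,459.56 thousand.
Not in labor force = 16.75 + 593.85 = 610.60 thousand (those not working and not actively searching are outside the labor force — including those who want a job but have given up searching).
Civilian working-age population = 1,459.56 + 610.60 = 2,070.16 thousand.
Unemployment rate = 74.46 / 1,459.56 = 5.10%.
Labor force participation rate = 1,459.56 / 2,070.16 = 70.50%.

Unemployment rate ≈ 5.10%; labor force participation rate ≈ 70.50%.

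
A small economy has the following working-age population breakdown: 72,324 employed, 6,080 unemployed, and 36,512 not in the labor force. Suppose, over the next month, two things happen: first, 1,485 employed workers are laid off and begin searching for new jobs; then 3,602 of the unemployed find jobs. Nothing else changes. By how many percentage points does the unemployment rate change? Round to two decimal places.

The unemployment rate changes by −2.70 percentage points.

Initially, labor force = 72,324 + 6,080 = 78,404, so u = 6,080/78,404 = 7.75%.
After the first change, employed falls and unemployed rises by 1,485; labor force unchanged → E = 70,839, U = 7,565, labor force = 78,404.
After the second change, unemployed falls and employed rises by 3,602; labor force unchanged → E = 74,441, U = 3,963, labor force = 78,404.
New unemployment rate = 3,963 / 78,404 = 5.05%.
Change = 5.05% − 7.75% = −2.70 percentage points.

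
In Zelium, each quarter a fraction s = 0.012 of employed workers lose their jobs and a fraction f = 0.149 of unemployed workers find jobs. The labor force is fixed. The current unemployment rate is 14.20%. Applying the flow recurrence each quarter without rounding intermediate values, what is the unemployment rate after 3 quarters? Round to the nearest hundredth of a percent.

With a fixed labor force, u_{t+1} = u_t + s·(1−u_t) − f·u_t = u_t·(1−s−f) + s.
Here 1−s−f = 0.839 and s = 0.012.
u_1 = 0.142000 × 0.839 + 0.012 = 0.131138.
u_2 = 0.131138 × 0.839 + 0.012 = 0.122025.
u_3 = 0.122025 × 0.839 + 0.012 = 0.114379.

Unemployment rate after three quarters ≈ 11.44%.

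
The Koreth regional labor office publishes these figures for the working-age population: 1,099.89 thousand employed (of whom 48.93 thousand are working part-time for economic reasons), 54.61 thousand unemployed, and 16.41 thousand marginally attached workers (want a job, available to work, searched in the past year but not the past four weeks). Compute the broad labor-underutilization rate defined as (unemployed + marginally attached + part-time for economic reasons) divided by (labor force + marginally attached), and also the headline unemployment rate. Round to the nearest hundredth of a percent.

Broad underutilization rate ≈ 10.24%; headline unemployment rate ≈ 4.73%.

Labor force = 1,099.89 + 54.61 = 1,154.50 thousand.
Numerator = 54.61 + 16.41 + 48.93 = 119.95 thousand.
Denominator = 1,154.50 + 16.41 = 1,170.91 thousand.
Broad rate = 119.95 / 1,170.91 = 10.24%.
Headline unemployment rate = 54.61 / 1,154.50 = 4.73%.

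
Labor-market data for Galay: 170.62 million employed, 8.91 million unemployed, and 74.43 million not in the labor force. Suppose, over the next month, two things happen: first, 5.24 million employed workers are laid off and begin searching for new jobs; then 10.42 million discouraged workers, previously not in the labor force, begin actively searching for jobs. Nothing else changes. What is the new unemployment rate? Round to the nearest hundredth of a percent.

Initially, labor force = 170.62 + 8.91 = 179.53 million, so u = 8.91/179.53 = 4.96%.
After the first change, employed falls and unemployed rises by 5.24; labor force unchanged → E = 165.38, U = 14.15, labor force = 179.53 million.
After the second change, unemployed and labor force both rise by 10.42 → E = 165.38, U = 24.57, labor force = 189.95 million.
New unemployment rate = 24.57 / 189.95 = 12.93%.

New unemployment rate ≈ 12.93%.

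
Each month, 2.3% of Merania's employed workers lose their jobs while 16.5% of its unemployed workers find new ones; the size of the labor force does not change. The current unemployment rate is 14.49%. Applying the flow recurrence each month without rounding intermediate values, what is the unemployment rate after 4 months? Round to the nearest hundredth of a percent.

With a fixed labor force, u_{t+1} = u_t + s·(1−u_t) − f·u_t = u_t·(1−s−f) + s.
Here 1−s−f = 0.812 and s = 0.023.
u_1 = 0.144900 × 0.812 + 0.023 = 0.140659.
u_2 = 0.140659 × 0.812 + 0.023 = 0.137215.
u_3 = 0.137215 × 0.812 + 0.023 = 0.134419.
u_4 = 0.134419 × 0.812 + 0.023 = 0.132148.

Unemployment rate after four months ≈ 13.21%.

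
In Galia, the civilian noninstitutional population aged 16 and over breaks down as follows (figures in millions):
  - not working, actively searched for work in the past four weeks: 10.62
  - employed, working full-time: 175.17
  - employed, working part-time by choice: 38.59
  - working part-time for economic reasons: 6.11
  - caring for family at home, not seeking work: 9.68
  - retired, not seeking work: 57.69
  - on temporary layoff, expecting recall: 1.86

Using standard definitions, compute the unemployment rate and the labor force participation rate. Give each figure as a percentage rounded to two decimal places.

Employed = 175.17 + 38.59 + 6.11 = 219.87 million (anyone who worked, including part-time for economic reasons, counts as employed).
Unemployed = 10.62 + 1.86 = 12.48 million (jobless and actively searching, or on temporary layoff).
Labor force = 219.87 + 12.48 = 232.35 million.
Not in labor force = 9.68 + 57.69 = 67.37 million (those not working and not actively searching are outside the labor force).
Civilian working-age population = 232.35 + 67.37 = 299.72 million.
Unemployment rate = 12.48 / 232.35 = 5.37%.
Labor force participation rate = 232.35 / 299.72 = 77.52%.

Unemployment rate ≈ 5.37%; labor force participation rate ≈ 77.52%.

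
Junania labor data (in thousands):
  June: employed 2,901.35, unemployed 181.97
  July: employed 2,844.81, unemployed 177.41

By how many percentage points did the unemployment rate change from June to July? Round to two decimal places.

June: labor force = 2,901.35 + 181.97 = 3,083.32; u = 181.97/3,083.32 = 5.90%.
July: labor force = 2,844.81 + 177.41 = 3,022.22; u = 177.41/3,022.22 = 5.87%.
Change = 5.87% − 5.90% = −0.03 pp.

The unemployment rate changed by −0.03 percentage points.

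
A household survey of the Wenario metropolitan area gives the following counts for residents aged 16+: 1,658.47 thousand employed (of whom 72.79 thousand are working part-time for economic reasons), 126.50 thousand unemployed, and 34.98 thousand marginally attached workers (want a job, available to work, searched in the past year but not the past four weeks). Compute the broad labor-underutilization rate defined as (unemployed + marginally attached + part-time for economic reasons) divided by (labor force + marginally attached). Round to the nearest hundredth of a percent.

Labor force = 1,658.47 + 126.50 = 1,784.97 thousand.
Numerator = 126.50 + 34.98 + 72.79 = 234.27 thousand.
Denominator = 1,784.97 + 34.98 = 1,819.95 thousand.
Broad rate = 234.27 / 1,819.95 = 12.87%.

Broad underutilization rate ≈ 12.87%.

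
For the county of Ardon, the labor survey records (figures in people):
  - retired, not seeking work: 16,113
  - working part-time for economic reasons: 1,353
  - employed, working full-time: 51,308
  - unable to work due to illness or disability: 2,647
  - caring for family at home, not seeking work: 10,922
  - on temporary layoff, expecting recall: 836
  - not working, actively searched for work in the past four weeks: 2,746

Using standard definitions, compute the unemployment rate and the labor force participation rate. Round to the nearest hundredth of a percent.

Employed = 1,353 + 51,308 = 52,661 (anyone who worked, including part-time for economic reasons, counts as employed).
Unemployed = 836 + 2,746 = 3,582 (jobless and actively searching, or on temporary layoff).
Labor force = 52,661 + 3,582 = 56,243.
Not in labor force = 16,113 + 2,647 + 10,922 = 29,682 (those not working and not actively searching are outside the labor force).
Civilian working-age population = 56,243 + 29,682 = 85,925.
Unemployment rate = 3,582 / 56,243 = 6.37%.
Labor force participation rate = 56,243 / 85,925 = 65.46%.

Unemployment rate ≈ 6.37%; labor force participation rate ≈ 65.46%.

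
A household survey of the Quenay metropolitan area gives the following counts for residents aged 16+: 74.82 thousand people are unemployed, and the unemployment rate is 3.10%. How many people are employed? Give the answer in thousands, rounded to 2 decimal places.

Labor force = U / u = 74.82 / 0.0310 ≈ 2,413.55 thousand.
Employed = labor force − unemployed = 2,413.55 − 74.82 = 2,338.73 thousand.

About 2,338.73 thousand are employed.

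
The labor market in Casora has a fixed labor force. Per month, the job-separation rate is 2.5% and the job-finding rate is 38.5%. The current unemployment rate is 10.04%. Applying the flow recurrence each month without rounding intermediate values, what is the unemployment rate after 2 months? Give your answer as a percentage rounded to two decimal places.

With a fixed labor force, u_{t+1} = u_t + s·(1−u_t) − f·u_t = u_t·(1−s−f) + s.
Here 1−s−f = 0.590 and s = 0.025.
u_1 = 0.100400 × 0.590 + 0.025 = 0.084236.
u_2 = 0.084236 × 0.590 + 0.025 = 0.074699.

Unemployment rate after two months ≈ 7.47%.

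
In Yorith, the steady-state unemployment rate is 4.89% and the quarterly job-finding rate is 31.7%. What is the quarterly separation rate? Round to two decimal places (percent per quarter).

Separation rate ≈ 1.63% per quarter.

From u* = s/(s+f): s = u·f/(1−u).
s = 0.0489 × 31.7 / (1 − 0.0489) = 1.5501 / 0.9511 ≈ 1.63% per quarter.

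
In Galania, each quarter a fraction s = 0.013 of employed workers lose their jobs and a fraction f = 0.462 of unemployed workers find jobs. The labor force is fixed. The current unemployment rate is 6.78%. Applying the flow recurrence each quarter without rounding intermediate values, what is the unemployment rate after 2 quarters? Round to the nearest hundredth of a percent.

Unemployment rate after two quarters ≈ 3.85%.

With a fixed labor force, u_{t+1} = u_t + s·(1−u_t) − f·u_t = u_t·(1−s−f) + s.
Here 1−s−f = 0.525 and s = 0.013.
u_1 = 0.067800 × 0.525 + 0.013 = 0.048595.
u_2 = 0.048595 × 0.525 + 0.013 = 0.038512.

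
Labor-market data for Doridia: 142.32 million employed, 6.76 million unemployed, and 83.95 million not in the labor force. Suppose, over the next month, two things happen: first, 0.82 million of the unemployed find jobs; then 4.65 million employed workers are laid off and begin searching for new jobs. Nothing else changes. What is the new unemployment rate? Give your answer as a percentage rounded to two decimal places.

Initially, labor force = 142.32 + 6.76 = 149.08 million, so u = 6.76/149.08 = 4.53%.
After the first change, unemployed falls and employed rises by 0.82; labor force unchanged → E = 143.14, U = 5.94, labor force = 149.08 million.
After the second change, employed falls and unemployed rises by 4.65; labor force unchanged → E = 138.49, U = 10.59, labor force = 149.08 million.
New unemployment rate = 10.59 / 149.08 = 7.10%.

New unemployment rate ≈ 7.10%.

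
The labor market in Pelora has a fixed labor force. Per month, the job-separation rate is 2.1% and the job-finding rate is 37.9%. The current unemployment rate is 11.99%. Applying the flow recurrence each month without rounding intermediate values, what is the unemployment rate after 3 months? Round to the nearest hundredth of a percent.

With a fixed labor force, u_{t+1} = u_t + s·(1−u_t) − f·u_t = u_t·(1−s−f) + s.
Here 1−s−f = 0.600 and s = 0.021.
u_1 = 0.119900 × 0.600 + 0.021 = 0.092940.
u_2 = 0.092940 × 0.600 + 0.021 = 0.076764.
u_3 = 0.076764 × 0.600 + 0.021 = 0.067058.

Unemployment rate after three months ≈ 6.71%.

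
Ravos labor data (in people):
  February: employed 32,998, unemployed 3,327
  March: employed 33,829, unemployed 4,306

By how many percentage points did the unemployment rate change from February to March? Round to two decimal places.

February: labor force = 32,998 + 3,327 = 36,325; u = 3,327/36,325 = 9.16%.
March: labor force = 33,829 + 4,306 = 38,135; u = 4,306/38,135 = 11.29%.
Change = 11.29% − 9.16% = +2.13 pp.

The unemployment rate changed by +2.13 percentage points.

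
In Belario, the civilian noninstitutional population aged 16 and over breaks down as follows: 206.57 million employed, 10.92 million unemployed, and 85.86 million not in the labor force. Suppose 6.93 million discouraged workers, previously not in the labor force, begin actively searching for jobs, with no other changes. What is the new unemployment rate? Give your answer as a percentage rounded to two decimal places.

Initially, labor force = 206.57 + 10.92 = 217.49 million, so u = 10.92/217.49 = 5.02%.
After the change, unemployed and labor force both rise by 6.93 → E = 206.57, U = 17.85, labor force = 224.42 million.
New unemployment rate = 17.85 / 224.42 = 7.95%.

New unemployment rate ≈ 7.95%.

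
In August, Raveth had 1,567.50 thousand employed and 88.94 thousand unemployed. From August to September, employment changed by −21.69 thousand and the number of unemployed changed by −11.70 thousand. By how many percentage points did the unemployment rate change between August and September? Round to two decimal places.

The unemployment rate changed by −0.61 percentage points.

August: labor force = 1,567.50 + 88.94 = 1,656.44; u = 88.94/1,656.44 = 5.37%.
September: labor force = 1,545.81 + 77.24 = 1,623.05; u = 77.24/1,623.05 = 4.76%.
Change = 4.76% − 5.37% = −0.61 pp.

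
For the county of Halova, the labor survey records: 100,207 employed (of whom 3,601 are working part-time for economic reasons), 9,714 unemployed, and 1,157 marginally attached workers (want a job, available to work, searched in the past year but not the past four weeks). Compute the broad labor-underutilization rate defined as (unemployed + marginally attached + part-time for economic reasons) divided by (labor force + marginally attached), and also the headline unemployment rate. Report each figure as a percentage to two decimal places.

Broad underutilization rate ≈ 13.03%; headline unemployment rate ≈ 8.84%.

Labor force = 100,207 + 9,714 = 109,921.
Numerator = 9,714 + 1,157 + 3,601 = 14,472.
Denominator = 109,921 + 1,157 = 111,078.
Broad rate = 14,472 / 111,078 = 13.03%.
Headline unemployment rate = 9,714 / 109,921 = 8.84%.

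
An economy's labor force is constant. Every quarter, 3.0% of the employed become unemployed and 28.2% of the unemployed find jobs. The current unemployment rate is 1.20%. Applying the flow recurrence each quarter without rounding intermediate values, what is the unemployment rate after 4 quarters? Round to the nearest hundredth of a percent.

Unemployment rate after four quarters ≈ 7.73%.

With a fixed labor force, u_{t+1} = u_t + s·(1−u_t) − f·u_t = u_t·(1−s−f) + s.
Here 1−s−f = 0.688 and s = 0.030.
u_1 = 0.012000 × 0.688 + 0.030 = 0.038256.
u_2 = 0.038256 × 0.688 + 0.030 = 0.056320.
u_3 = 0.056320 × 0.688 + 0.030 = 0.068748.
u_4 = 0.068748 × 0.688 + 0.030 = 0.077299.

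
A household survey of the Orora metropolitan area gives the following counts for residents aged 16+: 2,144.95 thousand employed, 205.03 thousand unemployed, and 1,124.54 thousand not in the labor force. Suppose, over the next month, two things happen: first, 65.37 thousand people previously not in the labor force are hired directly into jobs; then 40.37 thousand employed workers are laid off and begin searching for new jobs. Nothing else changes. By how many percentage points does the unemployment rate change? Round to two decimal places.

Initially, labor force = 2,144.95 + 205.03 = 2,349.98 thousand, so u = 205.03/2,349.98 = 8.72%.
After the first change, employed and labor force both rise by 65.37; unemployed unchanged → E = 2,210.32, U = 205.03, labor force = 2,415.35 thousand.
After the second change, employed falls and unemployed rises by 40.37; labor force unchanged → E = 2,169.95, U = 245.40, labor force = 2,415.35 thousand.
New unemployment rate = 245.40 / 2,415.35 = 10.16%.
Change = 10.16% − 8.72% = +1.44 percentage points.

The unemployment rate changes by +1.44 percentage points.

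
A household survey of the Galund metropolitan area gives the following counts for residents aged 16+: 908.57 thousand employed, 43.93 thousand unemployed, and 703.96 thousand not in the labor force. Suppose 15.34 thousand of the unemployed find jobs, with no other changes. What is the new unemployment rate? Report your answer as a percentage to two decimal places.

New unemployment rate ≈ 3.00%.

Initially, labor force = 908.57 + 43.93 = 952.50 thousand, so u = 43.93/952.50 = 4.61%.
After the change, unemployed falls and employed rises by 15.34; labor force unchanged → E = 923.91, U = 28.59, labor force = 952.50 thousand.
New unemployment rate = 28.59 / 952.50 = 3.00%.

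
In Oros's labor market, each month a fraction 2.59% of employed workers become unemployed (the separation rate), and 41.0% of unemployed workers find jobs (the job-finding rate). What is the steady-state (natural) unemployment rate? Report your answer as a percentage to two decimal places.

Steady-state unemployment rate ≈ 5.94%.

At steady state the flows balance: s·E = f·U, so U/(E+U) = s/(s+f).
u* = 2.59 / (2.59 + 41.0) = 2.59 / 43.59 = 5.94%.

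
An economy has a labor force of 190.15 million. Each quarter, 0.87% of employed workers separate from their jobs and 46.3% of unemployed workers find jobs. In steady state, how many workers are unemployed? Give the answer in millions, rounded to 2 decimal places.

About 3.51 million are unemployed in steady state.

Steady-state unemployment rate u* = s/(s+f) = 0.87/(0.87+46.3) = 0.018444.
Unemployed = u* × labor force = 0.018444 × 190.15 ≈ 3.51 million.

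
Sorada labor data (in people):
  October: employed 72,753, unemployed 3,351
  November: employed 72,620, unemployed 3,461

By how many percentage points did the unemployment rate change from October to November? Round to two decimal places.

The unemployment rate changed by +0.15 percentage points.

October: labor force = 72,753 + 3,351 = 76,104; u = 3,351/76,104 = 4.40%.
November: labor force = 72,620 + 3,461 = 76,081; u = 3,461/76,081 = 4.55%.
Change = 4.55% − 4.40% = +0.15 pp.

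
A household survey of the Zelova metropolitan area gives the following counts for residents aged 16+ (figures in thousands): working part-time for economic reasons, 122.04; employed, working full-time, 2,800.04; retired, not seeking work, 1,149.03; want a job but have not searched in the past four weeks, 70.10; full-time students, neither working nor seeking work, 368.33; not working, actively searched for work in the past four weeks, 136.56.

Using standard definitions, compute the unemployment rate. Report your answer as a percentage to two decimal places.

Unemployment rate ≈ 4.46%.

Employed = 122.04 + 2,800.04 = 2,922.08 thousand (anyone who worked, including part-time for economic reasons, counts as employed).
Unemployed = 136.56 thousand.
Labor force = 2,922.08 + 136.56 = 3,058.64 thousand.
Unemployment rate = 136.56 / 3,058.64 = 4.46%.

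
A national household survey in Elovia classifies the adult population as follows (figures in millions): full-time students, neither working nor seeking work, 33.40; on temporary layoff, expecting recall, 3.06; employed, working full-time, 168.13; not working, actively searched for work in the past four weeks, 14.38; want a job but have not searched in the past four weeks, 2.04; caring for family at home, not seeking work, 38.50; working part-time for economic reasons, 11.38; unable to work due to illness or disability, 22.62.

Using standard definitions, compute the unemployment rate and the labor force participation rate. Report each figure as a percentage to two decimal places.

Employed = 168.13 + 11.38 = 179.51 million (anyone who worked, including part-time for economic reasons, counts as employed).
Unemployed = 3.06 + 14.38 = 17.44 million (jobless and actively searching, or on temporary layoff).
Labor force = 179.51 + 17.44 = 196.95 million.
Not in labor force = 33.40 + 2.04 + 38.50 + 22.62 = 96.56 million (those not working and not actively searching are outside the labor force — including those who want a job but have given up searching).
Civilian working-age population = 196.95 + 96.56 = 293.51 million.
Unemployment rate = 17.44 / 196.95 = 8.86%.
Labor force participation rate = 196.95 / 293.51 = 67.10%.

Unemployment rate ≈ 8.86%; labor force participation rate ≈ 67.10%.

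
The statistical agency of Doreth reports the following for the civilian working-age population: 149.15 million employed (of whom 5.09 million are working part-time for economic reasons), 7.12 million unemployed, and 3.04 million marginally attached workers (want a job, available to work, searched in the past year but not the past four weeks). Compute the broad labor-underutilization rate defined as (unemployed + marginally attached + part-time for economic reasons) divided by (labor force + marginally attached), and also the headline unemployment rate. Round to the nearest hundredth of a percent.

Broad underutilization rate ≈ 9.57%; headline unemployment rate ≈ 4.56%.

Labor force = 149.15 + 7.12 = 156.27 million.
Numerator = 7.12 + 3.04 + 5.09 = 15.25 million.
Denominator = 156.27 + 3.04 = 159.31 million.
Broad rate = 15.25 / 159.31 = 9.57%.
Headline unemployment rate = 7.12 / 156.27 = 4.56%.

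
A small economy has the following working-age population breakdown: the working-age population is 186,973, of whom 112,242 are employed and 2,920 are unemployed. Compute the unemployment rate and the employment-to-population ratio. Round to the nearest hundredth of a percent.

Unemployment rate ≈ 2.54%; employment-population ratio ≈ 60.03%.

Labor force = employed + unemployed = 112,242 + 2,920 = 115,162.
Unemployment rate = 2,920 / 115,162 = 2.54%.
Employment-population ratio = 112,242 / 186,973 = 60.03%.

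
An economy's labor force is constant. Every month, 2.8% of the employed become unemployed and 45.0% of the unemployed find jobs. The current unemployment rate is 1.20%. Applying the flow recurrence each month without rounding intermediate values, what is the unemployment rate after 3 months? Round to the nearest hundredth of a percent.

Unemployment rate after three months ≈ 5.20%.

With a fixed labor force, u_{t+1} = u_t + s·(1−u_t) − f·u_t = u_t·(1−s−f) + s.
Here 1−s−f = 0.522 and s = 0.028.
u_1 = 0.012000 × 0.522 + 0.028 = 0.034264.
u_2 = 0.034264 × 0.522 + 0.028 = 0.045886.
u_3 = 0.045886 × 0.522 + 0.028 = 0.051952.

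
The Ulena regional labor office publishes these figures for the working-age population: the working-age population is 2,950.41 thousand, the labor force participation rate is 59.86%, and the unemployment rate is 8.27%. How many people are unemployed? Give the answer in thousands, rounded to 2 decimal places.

Labor force = 0.5986 × 2,950.41 = 1,766.12 thousand.
Unemployed = 0.0827 × 1,766.12 ≈ 146.06 thousand.

About 146.06 thousand are unemployed.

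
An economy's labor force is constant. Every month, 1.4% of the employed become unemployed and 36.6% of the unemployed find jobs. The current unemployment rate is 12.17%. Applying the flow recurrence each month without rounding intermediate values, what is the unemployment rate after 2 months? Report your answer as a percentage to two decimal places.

Unemployment rate after two months ≈ 6.95%.

With a fixed labor force, u_{t+1} = u_t + s·(1−u_t) − f·u_t = u_t·(1−s−f) + s.
Here 1−s−f = 0.620 and s = 0.014.
u_1 = 0.121700 × 0.620 + 0.014 = 0.089454.
u_2 = 0.089454 × 0.620 + 0.014 = 0.069461.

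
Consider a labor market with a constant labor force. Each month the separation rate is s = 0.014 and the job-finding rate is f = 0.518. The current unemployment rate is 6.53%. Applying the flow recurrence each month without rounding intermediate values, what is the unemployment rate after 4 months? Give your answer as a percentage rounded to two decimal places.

With a fixed labor force, u_{t+1} = u_t + s·(1−u_t) − f·u_t = u_t·(1−s−f) + s.
Here 1−s−f = 0.468 and s = 0.014.
u_1 = 0.065300 × 0.468 + 0.014 = 0.044560.
u_2 = 0.044560 × 0.468 + 0.014 = 0.034854.
u_3 = 0.034854 × 0.468 + 0.014 = 0.030312.
u_4 = 0.030312 × 0.468 + 0.014 = 0.028186.

Unemployment rate after four months ≈ 2.82%.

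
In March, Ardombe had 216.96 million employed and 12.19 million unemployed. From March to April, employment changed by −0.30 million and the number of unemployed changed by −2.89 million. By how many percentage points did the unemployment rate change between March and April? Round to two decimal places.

March: labor force = 216.96 + 12.19 = 229.15; u = 12.19/229.15 = 5.32%.
April: labor force = 216.66 + 9.30 = 225.96; u = 9.30/225.96 = 4.12%.
Change = 4.12% − 5.32% = −1.20 pp.

The unemployment rate changed by −1.20 percentage points.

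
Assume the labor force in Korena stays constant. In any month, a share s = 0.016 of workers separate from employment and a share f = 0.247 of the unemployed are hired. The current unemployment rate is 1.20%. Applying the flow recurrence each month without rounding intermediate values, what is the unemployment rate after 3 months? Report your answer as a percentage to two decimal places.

Unemployment rate after three months ≈ 4.13%.

With a fixed labor force, u_{t+1} = u_t + s·(1−u_t) − f·u_t = u_t·(1−s−f) + s.
Here 1−s−f = 0.737 and s = 0.016.
u_1 = 0.012000 × 0.737 + 0.016 = 0.024844.
u_2 = 0.024844 × 0.737 + 0.016 = 0.034310.
u_3 = 0.034310 × 0.737 + 0.016 = 0.041286.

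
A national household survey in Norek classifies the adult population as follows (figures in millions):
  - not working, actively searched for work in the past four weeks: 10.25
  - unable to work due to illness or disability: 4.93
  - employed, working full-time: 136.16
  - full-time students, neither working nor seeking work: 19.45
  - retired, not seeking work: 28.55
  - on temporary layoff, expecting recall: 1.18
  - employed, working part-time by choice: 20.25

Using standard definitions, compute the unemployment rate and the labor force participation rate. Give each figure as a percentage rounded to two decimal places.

Employed = 136.16 + 20.25 = 156.41 million.
Unemployed = 10.25 + 1.18 = 11.43 million (jobless and actively searching, or on temporary layoff).
Labor force = 156.41 + 11.43 = 167.84 million.
Not in labor force = 4.93 + 19.45 + 28.55 = 52.93 million (those not working and not actively searching are outside the labor force).
Civilian working-age population = 167.84 + 52.93 = 220.77 million.
Unemployment rate = 11.43 / 167.84 = 6.81%.
Labor force participation rate = 167.84 / 220.77 = 76.02%.

Unemployment rate ≈ 6.81%; labor force participation rate ≈ 76.02%.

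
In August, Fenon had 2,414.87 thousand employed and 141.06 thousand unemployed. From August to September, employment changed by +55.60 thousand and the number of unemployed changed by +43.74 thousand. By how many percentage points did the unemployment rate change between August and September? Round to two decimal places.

The unemployment rate changed by +1.44 percentage points.

August: labor force = 2,414.87 + 141.06 = 2,555.93; u = 141.06/2,555.93 = 5.52%.
September: labor force = 2,470.47 + 184.80 = 2,655.27; u = 184.80/2,655.27 = 6.96%.
Change = 6.96% − 5.52% = +1.44 pp.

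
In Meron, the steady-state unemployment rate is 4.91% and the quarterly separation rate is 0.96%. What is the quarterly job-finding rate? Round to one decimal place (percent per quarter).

From u* = s/(s+f): f = s·(1−u)/u.
f = 0.96 × (1 − 0.0491) / 0.0491 = 0.9129 / 0.0491 ≈ 18.6% per quarter.

Job-finding rate ≈ 18.6% per quarter.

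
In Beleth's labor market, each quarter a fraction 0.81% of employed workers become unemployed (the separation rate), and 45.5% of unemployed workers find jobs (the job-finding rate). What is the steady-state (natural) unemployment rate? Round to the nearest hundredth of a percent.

Steady-state unemployment rate ≈ 1.75%.

At steady state the flows balance: s·E = f·U, so U/(E+U) = s/(s+f).
u* = 0.81 / (0.81 + 45.5) = 0.81 / 46.31 = 1.75%.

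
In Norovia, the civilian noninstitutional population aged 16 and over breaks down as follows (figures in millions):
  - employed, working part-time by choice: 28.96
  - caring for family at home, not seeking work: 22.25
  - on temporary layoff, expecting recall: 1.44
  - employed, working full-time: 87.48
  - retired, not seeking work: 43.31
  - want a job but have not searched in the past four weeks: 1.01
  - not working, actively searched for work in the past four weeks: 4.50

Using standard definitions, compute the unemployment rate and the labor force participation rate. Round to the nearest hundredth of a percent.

Unemployment rate ≈ 4.85%; labor force participation rate ≈ 64.77%.

Employed = 28.96 + 87.48 = 116.44 million.
Unemployed = 1.44 + 4.50 = 5.94 million (jobless and actively searching, or on temporary layoff).
Labor force = 116.44 + 5.94 = 122.38 million.
Not in labor force = 22.25 + 43.31 + 1.01 = 66.57 million (those not working and not actively searching are outside the labor force — including those who want a job but have given up searching).
Civilian working-age population = 122.38 + 66.57 = 188.95 million.
Unemployment rate = 5.94 / 122.38 = 4.85%.
Labor force participation rate = 122.38 / 188.95 = 64.77%.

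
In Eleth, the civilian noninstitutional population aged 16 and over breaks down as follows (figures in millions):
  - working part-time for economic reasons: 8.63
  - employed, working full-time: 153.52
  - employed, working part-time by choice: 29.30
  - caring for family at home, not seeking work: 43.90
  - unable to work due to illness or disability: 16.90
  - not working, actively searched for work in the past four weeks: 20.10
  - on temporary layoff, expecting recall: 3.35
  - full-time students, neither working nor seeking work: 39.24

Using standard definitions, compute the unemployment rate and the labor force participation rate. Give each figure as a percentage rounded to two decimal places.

Unemployment rate ≈ 10.91%; labor force participation rate ≈ 68.24%.

Employed = 8.63 + 153.52 + 29.30 = 191.45 million (anyone who worked, including part-time for economic reasons, counts as employed).
Unemployed = 20.10 + 3.35 = 23.45 million (jobless and actively searching, or on temporary layoff).
Labor force = 191.45 + 23.45 = 214.90 million.
Not in labor force = 43.90 + 16.90 + 39.24 = 100.04 million (those not working and not actively searching are outside the labor force).
Civilian working-age population = 214.90 + 100.04 = 314.94 million.
Unemployment rate = 23.45 / 214.90 = 10.91%.
Labor force participation rate = 214.90 / 314.94 = 68.24%.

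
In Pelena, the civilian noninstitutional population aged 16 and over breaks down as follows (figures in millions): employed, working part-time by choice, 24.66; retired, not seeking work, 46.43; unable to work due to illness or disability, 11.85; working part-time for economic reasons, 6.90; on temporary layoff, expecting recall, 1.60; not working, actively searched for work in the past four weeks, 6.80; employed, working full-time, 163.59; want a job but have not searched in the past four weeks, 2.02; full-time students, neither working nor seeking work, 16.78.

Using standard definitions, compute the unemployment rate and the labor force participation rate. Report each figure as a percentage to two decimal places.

Unemployment rate ≈ 4.13%; labor force participation rate ≈ 72.53%.

Employed = 24.66 + 6.90 + 163.59 = 195.15 million (anyone who worked, including part-time for economic reasons, counts as employed).
Unemployed = 1.60 + 6.80 = 8.40 million (jobless and actively searching, or on temporary layoff).
Labor force = 195.15 + 8.40 = 203.55 million.
Not in labor force = 46.43 + 11.85 + 2.02 + 16.78 = 77.08 million (those not working and not actively searching are outside the labor force — including those who want a job but have given up searching).
Civilian working-age population = 203.55 + 77.08 = 280.63 million.
Unemployment rate = 8.40 / 203.55 = 4.13%.
Labor force participation rate = 203.55 / 280.63 = 72.53%.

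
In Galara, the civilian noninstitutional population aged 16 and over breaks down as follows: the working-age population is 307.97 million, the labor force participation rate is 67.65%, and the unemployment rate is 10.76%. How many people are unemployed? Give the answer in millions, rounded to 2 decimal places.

Labor force = 0.6765 × 307.97 = 208.34 million.
Unemployed = 0.1076 × 208.34 ≈ 22.42 million.

About 22.42 million are unemployed.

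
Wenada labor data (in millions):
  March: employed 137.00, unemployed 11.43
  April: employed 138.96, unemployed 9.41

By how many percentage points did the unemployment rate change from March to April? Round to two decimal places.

March: labor force = 137.00 + 11.43 = 148.43; u = 11.43/148.43 = 7.70%.
April: labor force = 138.96 + 9.41 = 148.37; u = 9.41/148.37 = 6.34%.
Change = 6.34% − 7.70% = −1.36 pp.

The unemployment rate changed by −1.36 percentage points.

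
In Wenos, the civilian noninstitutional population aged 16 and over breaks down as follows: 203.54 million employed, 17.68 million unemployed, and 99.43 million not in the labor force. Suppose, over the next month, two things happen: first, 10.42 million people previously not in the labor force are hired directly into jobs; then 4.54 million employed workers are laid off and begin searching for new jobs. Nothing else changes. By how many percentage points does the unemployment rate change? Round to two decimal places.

Initially, labor force = 203.54 + 17.68 = 221.22 million, so u = 17.68/221.22 = 7.99%.
After the first change, employed and labor force both rise by 10.42; unemployed unchanged → E = 213.96, U = 17.68, labor force = 231.64 million.
After the second change, employed falls and unemployed rises by 4.54; labor force unchanged → E = 209.42, U = 22.22, labor force = 231.64 million.
New unemployment rate = 22.22 / 231.64 = 9.59%.
Change = 9.59% − 7.99% = +1.60 percentage points.

The unemployment rate changes by +1.60 percentage points.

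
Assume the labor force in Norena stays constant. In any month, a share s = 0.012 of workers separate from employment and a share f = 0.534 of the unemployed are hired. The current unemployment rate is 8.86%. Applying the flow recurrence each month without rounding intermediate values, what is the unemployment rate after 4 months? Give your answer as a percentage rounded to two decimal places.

Unemployment rate after four months ≈ 2.48%.

With a fixed labor force, u_{t+1} = u_t + s·(1−u_t) − f·u_t = u_t·(1−s−f) + s.
Here 1−s−f = 0.454 and s = 0.012.
u_1 = 0.088600 × 0.454 + 0.012 = 0.052224.
u_2 = 0.052224 × 0.454 + 0.012 = 0.035710.
u_3 = 0.035710 × 0.454 + 0.012 = 0.028212.
u_4 = 0.028212 × 0.454 + 0.012 = 0.024808.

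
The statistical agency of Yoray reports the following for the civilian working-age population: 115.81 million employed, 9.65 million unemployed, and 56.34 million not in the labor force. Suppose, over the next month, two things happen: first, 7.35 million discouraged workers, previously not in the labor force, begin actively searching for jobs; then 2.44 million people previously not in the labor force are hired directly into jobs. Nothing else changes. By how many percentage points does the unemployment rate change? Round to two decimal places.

Initially, labor force = 115.81 + 9.65 = 125.46 million, so u = 9.65/125.46 = 7.69%.
After the first change, unemployed and labor force both rise by 7.35 → E = 115.81, U = 17.00, labor force = 132.81 million.
After the second change, employed and labor force both rise by 2.44; unemployed unchanged → E = 118.25, U = 17.00, labor force = 135.25 million.
New unemployment rate = 17.00 / 135.25 = 12.57%.
Change = 12.57% − 7.69% = +4.88 percentage points.

The unemployment rate changes by +4.88 percentage points.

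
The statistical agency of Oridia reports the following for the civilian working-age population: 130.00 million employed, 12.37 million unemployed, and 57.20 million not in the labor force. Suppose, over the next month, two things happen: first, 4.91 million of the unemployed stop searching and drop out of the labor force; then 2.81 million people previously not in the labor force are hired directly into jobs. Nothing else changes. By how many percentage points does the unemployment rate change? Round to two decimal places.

Initially, labor force = 130.00 + 12.37 = 142.37 million, so u = 12.37/142.37 = 8.69%.
After the first change, unemployed and labor force both fall by 4.91 → E = 130.00, U = 7.46, labor force = 137.46 million.
After the second change, employed and labor force both rise by 2.81; unemployed unchanged → E = 132.81, U = 7.46, labor force = 140.27 million.
New unemployment rate = 7.46 / 140.27 = 5.32%.
Change = 5.32% − 8.69% = −3.37 percentage points.

The unemployment rate changes by −3.37 percentage points.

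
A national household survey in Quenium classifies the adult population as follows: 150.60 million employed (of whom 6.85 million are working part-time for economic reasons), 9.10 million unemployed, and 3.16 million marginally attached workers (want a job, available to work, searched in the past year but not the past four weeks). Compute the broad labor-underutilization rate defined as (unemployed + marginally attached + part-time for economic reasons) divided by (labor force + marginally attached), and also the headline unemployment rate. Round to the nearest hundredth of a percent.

Broad underutilization rate ≈ 11.73%; headline unemployment rate ≈ 5.70%.

Labor force = 150.60 + 9.10 = 159.70 million.
Numerator = 9.10 + 3.16 + 6.85 = 19.11 million.
Denominator = 159.70 + 3.16 = 162.86 million.
Broad rate = 19.11 / 162.86 = 11.73%.
Headline unemployment rate = 9.10 / 159.70 = 5.70%.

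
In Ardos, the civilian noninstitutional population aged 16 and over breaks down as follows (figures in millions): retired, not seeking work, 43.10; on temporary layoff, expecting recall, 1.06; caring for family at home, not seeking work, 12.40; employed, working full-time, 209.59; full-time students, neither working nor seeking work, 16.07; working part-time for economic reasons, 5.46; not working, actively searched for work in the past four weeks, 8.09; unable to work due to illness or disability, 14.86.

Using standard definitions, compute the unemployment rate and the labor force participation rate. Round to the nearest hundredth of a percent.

Unemployment rate ≈ 4.08%; labor force participation rate ≈ 72.18%.

Employed = 209.59 + 5.46 = 215.05 million (anyone who worked, including part-time for economic reasons, counts as employed).
Unemployed = 1.06 + 8.09 = 9.15 million (jobless and actively searching, or on temporary layoff).
Labor force = 215.05 + 9.15 = 224.20 million.
Not in labor force = 43.10 + 12.40 + 16.07 + 14.86 = 86.43 million (those not working and not actively searching are outside the labor force).
Civilian working-age population = 224.20 + 86.43 = 310.63 million.
Unemployment rate = 9.15 / 224.20 = 4.08%.
Labor force participation rate = 224.20 / 310.63 = 72.18%.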